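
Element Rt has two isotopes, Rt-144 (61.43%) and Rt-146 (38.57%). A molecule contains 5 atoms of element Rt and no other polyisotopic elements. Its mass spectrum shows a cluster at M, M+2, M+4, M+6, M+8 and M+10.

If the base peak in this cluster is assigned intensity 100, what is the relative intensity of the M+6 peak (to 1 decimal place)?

(0.6143 + 0.3857)^5 gives M 0.0875, M+2 0.2746, M+4 0.3449, M+6 0.2165, M+8 0.0680, M+10 0.0085; the largest is M+4.
P(M+4) = C(5,2) × 0.6143^3 × 0.3857^2 = 10 × 0.23181501 × 0.14876449 = 0.344858 (base)
P(M+6) = C(5,3) × 0.6143^2 × 0.3857^3 = 10 × 0.37736449 × 0.05737846 = 0.216526
Relative intensity = 0.216526 / 0.344858 × 100 = 62.8

62.8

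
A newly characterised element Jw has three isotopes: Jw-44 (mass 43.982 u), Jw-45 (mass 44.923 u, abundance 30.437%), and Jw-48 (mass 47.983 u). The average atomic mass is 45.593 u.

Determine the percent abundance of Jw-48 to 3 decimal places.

33.106%

Let x and y be the fractions of Jw-44 and Jw-48. Then x + y = 1 − 0.30437 = 0.69563 and 43.982x + 47.983y = 45.593 − 0.30437×44.923 = 31.91978649.
Substituting: 43.982x + 47.983(0.69563 − x) = 31.91978649
(43.982 − 47.983)x = -1.4586278  ⇒  x = 0.36457, y = 0.33106
Jw-44: 36.457%, Jw-48: 33.106%.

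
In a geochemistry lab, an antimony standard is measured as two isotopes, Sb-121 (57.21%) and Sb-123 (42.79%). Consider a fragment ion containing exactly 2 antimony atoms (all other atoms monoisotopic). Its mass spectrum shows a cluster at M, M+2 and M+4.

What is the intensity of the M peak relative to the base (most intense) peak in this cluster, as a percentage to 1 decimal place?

66.8%

Binomial terms of (0.5721 + 0.4279)^2: M 0.3273, M+2 0.4896, M+4 0.1831 → M+2 is the base peak.
P(M+2) = C(2,1) × 0.5721^1 × 0.4279^1 = 2 × 0.5721 × 0.4279 = 0.489603 (base)
P(M) = C(2,0) × 0.5721^2 × 0.4279^0 = 1 × 0.32729841 × 1.0000 = 0.327298
Relative intensity = 0.327298 / 0.489603 × 100 = 66.8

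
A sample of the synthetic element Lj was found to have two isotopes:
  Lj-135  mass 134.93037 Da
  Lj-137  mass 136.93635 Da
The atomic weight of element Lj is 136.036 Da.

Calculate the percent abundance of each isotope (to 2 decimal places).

Writing the weighted mean with unknown fraction x of Lj-135:
134.93037·x + 136.93635·(1 − x) = 136.036
(134.93037 − 136.93635)·x = 136.036 − 136.93635
x = -0.90035 / -2.00598 = 0.44883 → 44.88% Lj-135, 55.12% Lj-137.

Lj-135: 44.88%, Lj-137: 55.12%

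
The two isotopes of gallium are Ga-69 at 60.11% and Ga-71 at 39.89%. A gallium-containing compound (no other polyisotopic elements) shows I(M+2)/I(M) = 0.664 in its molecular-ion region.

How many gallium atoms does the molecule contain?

With n Ga atoms, P(M+2)/P(M) = C(n,1)·p^(n−1)q / p^n = n·q/p = n · 0.3989/0.6011.
n = 0.664 × 0.6011/0.3989 = 1.00 ≈ 1

1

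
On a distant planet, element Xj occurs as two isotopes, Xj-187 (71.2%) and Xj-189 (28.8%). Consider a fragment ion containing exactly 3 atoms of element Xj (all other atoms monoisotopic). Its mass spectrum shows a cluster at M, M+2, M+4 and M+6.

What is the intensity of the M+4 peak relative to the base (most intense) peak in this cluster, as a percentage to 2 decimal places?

Term probabilities: M 0.3609, M+2 0.4380, M+4 0.1772, M+6 0.0239. Base peak = M+2.
P(M+2) = C(3,1) × 0.712^2 × 0.288^1 = 3 × 0.506944 × 0.2880 = 0.438000 (base)
P(M+4) = C(3,2) × 0.712^1 × 0.288^2 = 3 × 0.7120 × 0.082944 = 0.177168
Relative intensity = 0.177168 / 0.438000 × 100 = 40.45

40.45%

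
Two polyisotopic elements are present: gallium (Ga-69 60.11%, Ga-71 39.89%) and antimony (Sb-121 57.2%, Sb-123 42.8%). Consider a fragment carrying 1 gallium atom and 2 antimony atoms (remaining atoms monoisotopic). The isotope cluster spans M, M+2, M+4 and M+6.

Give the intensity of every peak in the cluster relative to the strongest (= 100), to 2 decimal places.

Gallium pattern (n=1): 0.6011 : 0.3989
Antimony pattern (n=2): 0.327184 : 0.489632 : 0.183184
Convolve the two distributions (both contribute in 2-u steps):
  M: 0.6011×0.327184 = 0.196670
  M+2: 0.6011×0.489632 + 0.3989×0.327184 = 0.424831
  M+4: 0.6011×0.183184 + 0.3989×0.489632 = 0.305426
  M+6: 0.3989×0.183184 = 0.073072
Scale to base peak (0.424831) = 100: 46.29 : 100.00 : 71.89 : 17.20

46.29 : 100.00 : 71.89 : 17.20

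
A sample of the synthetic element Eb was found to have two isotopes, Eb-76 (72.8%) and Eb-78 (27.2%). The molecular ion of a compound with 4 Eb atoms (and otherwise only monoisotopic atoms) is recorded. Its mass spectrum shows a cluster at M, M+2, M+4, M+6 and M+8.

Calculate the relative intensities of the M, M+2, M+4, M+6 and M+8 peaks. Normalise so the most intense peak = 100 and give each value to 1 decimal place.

Each Eb atom is independently Eb-76 (p = 0.728) or Eb-78 (q = 0.272); the cluster is the binomial expansion (p + q)^4.
P(M) = 0.728^4 = 0.280883
P(M+2) = 4 × 0.728^3 × 0.272^1 = 0.419781
P(M+4) = 6 × 0.728^2 × 0.272^2 = 0.235262
P(M+6) = 4 × 0.728^1 × 0.272^3 = 0.058600
P(M+8) = 0.272^4 = 0.005474
The M+2 peak is largest (0.419781); scaling to 100 gives 66.9 : 100.0 : 56.0 : 14.0 : 1.3.

66.9 : 100.0 : 56.0 : 14.0 : 1.3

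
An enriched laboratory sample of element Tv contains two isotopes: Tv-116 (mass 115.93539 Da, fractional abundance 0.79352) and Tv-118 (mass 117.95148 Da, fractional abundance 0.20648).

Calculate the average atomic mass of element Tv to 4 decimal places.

116.3517 Da

Average mass = Σ (abundance × isotope mass) = 0.79352 × 115.93539 + 0.20648 × 117.95148
= 91.997051 + 24.354622 = 116.351673 Da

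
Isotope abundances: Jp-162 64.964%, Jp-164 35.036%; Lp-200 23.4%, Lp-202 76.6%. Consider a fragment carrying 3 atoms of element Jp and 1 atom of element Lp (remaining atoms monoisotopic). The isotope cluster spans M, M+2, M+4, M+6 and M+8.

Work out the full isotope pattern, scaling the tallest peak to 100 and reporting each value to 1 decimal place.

16.2 : 79.3 : 100.0 : 48.8 : 8.3

Element Jp pattern (n=3): 0.27416895 : 0.44358953 : 0.23923408 : 0.04300744
Element Lp pattern (n=1): 0.2340 : 0.7660
Convolve the two distributions (both contribute in 2-u steps):
  M: 0.27416895×0.2340 = 0.064156
  M+2: 0.27416895×0.7660 + 0.44358953×0.2340 = 0.313813
  M+4: 0.44358953×0.7660 + 0.23923408×0.2340 = 0.395770
  M+6: 0.23923408×0.7660 + 0.04300744×0.2340 = 0.193317
  M+8: 0.04300744×0.7660 = 0.032944
Scale to base peak (0.395770) = 100: 16.2 : 79.3 : 100.0 : 48.8 : 8.3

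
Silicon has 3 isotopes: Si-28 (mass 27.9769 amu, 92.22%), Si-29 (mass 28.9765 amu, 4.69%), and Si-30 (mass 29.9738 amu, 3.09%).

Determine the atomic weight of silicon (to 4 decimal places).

Ar = Σ fᵢ·mᵢ = 0.9222 × 27.9769 + 0.0469 × 28.9765 + 0.0309 × 29.9738
= 25.80030 + 1.35900 + 0.92619 = 28.08549 amu

28.0855 amu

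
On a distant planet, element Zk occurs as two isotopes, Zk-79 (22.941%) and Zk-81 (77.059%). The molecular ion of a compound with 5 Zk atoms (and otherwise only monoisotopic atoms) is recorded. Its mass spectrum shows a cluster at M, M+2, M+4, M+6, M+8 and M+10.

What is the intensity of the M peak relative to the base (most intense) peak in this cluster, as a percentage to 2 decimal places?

0.16%

(0.22941 + 0.77059)^5 gives M 0.0006, M+2 0.0107, M+4 0.0717, M+6 0.2408, M+8 0.4045, M+10 0.2717; the largest is M+8.
P(M+8) = C(5,4) × 0.22941^1 × 0.77059^4 = 5 × 0.22941 × 0.35260907 = 0.404460 (base)
P(M) = C(5,0) × 0.22941^5 × 0.77059^0 = 1 × 0.00063542 × 1.0000 = 0.000635
Relative intensity = 0.000635 / 0.404460 × 100 = 0.16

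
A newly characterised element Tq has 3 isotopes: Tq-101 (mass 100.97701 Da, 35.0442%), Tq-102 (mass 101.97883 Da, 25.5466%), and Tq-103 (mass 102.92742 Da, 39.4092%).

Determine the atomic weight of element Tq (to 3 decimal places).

102.002 Da

Ar = Σ fᵢ·mᵢ = 0.350442 × 100.97701 + 0.255466 × 101.97883 + 0.394092 × 102.92742
= 35.386585 + 26.052124 + 40.562873 = 102.001582 Da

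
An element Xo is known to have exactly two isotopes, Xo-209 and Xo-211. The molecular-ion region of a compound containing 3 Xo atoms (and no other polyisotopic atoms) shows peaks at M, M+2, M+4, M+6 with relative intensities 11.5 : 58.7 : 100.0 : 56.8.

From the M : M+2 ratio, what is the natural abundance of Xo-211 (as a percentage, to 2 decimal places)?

62.98%

Write p for the Xo-209 fraction. I(M+2)/I(M) = [C(3,1)·p^2·(1−p)] / p^3 = 3·(1−p)/p = 58.7/11.5 = 5.1043
(1−p)/p = 5.1043/3 = 1.7014  ⇒  p = 1/(1 + 1.7014) = 0.3702
Xo-209: 37.02%, Xo-211: 62.98%.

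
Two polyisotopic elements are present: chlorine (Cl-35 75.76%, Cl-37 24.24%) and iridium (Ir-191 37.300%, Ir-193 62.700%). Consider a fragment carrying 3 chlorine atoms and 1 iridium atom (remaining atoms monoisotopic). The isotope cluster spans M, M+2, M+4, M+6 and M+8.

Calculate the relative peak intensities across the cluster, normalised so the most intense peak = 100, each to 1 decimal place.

37.9 : 100.0 : 72.7 : 20.8 : 2.1

Chlorine pattern (n=3): 0.4348304 : 0.41738208 : 0.13354464 : 0.01424288
Iridium pattern (n=1): 0.3730 : 0.6270
Convolve the two distributions (both contribute in 2-u steps):
  M: 0.4348304×0.3730 = 0.162192
  M+2: 0.4348304×0.6270 + 0.41738208×0.3730 = 0.428322
  M+4: 0.41738208×0.6270 + 0.13354464×0.3730 = 0.311511
  M+6: 0.13354464×0.6270 + 0.01424288×0.3730 = 0.089045
  M+8: 0.01424288×0.6270 = 0.008930
Scale to base peak (0.428322) = 100: 37.9 : 100.0 : 72.7 : 20.8 : 2.1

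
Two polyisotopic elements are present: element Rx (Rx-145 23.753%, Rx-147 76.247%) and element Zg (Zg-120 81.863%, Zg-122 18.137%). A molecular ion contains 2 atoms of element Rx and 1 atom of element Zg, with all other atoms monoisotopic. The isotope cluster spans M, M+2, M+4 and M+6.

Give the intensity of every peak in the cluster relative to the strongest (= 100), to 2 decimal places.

Element Rx pattern (n=2): 0.0564205 : 0.362219 : 0.5813605
Element Zg pattern (n=1): 0.81863 : 0.18137
Convolve the two distributions (both contribute in 2-u steps):
  M: 0.0564205×0.81863 = 0.046188
  M+2: 0.0564205×0.18137 + 0.362219×0.81863 = 0.306756
  M+4: 0.362219×0.18137 + 0.5813605×0.81863 = 0.541615
  M+6: 0.5813605×0.18137 = 0.105441
Scale to base peak (0.541615) = 100: 8.53 : 56.64 : 100.00 : 19.47

8.53 : 56.64 : 100.00 : 19.47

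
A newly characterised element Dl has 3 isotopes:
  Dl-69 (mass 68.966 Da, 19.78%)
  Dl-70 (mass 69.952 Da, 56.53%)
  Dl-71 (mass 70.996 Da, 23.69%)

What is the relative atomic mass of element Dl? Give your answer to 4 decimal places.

70.0043 Da

Ar = Σ fᵢ·mᵢ = 0.1978 × 68.966 + 0.5653 × 69.952 + 0.2369 × 70.996
= 13.64147 + 39.54387 + 16.81895 = 70.00429 Da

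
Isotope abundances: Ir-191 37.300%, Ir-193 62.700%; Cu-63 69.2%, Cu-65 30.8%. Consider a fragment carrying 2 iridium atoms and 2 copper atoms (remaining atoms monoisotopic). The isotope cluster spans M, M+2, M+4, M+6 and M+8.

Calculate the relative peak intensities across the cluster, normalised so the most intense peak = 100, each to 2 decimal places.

16.62 : 70.67 : 100.00 : 52.88 : 9.30

Iridium pattern (n=2): 0.139129 : 0.467742 : 0.393129
Copper pattern (n=2): 0.478864 : 0.426272 : 0.094864
Convolve the two distributions (both contribute in 2-u steps):
  M: 0.139129×0.478864 = 0.066624
  M+2: 0.139129×0.426272 + 0.467742×0.478864 = 0.283292
  M+4: 0.139129×0.094864 + 0.467742×0.426272 + 0.393129×0.478864 = 0.400839
  M+6: 0.467742×0.094864 + 0.393129×0.426272 = 0.211952
  M+8: 0.393129×0.094864 = 0.037294
Scale to base peak (0.400839) = 100: 16.62 : 70.67 : 100.00 : 52.88 : 9.30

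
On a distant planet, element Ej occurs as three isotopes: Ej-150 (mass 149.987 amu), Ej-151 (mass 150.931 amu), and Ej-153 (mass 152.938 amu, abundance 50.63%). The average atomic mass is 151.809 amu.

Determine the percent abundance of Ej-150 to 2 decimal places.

Let x and y be the fractions of Ej-150 and Ej-151. Then x + y = 1 − 0.5063 = 0.4937 and 149.987x + 150.931y = 151.809 − 0.5063×152.938 = 74.3764906.
Substituting: 149.987x + 150.931(0.4937 − x) = 74.3764906
(149.987 − 150.931)x = -0.1381441  ⇒  x = 0.14634, y = 0.34736
Ej-150: 14.63%, Ej-151: 34.74%.

14.63%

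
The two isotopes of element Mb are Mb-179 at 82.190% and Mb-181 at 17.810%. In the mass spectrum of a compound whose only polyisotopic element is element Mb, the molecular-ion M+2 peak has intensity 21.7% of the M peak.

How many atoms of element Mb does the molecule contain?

The M+2/M ratio from n Mb atoms is n · q/p = n · 0.17810/0.82190.
n = 0.217 × 0.82190/0.17810 = 1.00 ≈ 1

1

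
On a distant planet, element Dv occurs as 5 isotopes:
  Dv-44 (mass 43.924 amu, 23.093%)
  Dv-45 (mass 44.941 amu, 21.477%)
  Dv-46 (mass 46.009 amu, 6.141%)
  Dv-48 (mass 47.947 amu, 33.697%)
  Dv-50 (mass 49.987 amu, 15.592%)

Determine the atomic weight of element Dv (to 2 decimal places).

Ar = Σ fᵢ·mᵢ = 0.23093 × 43.924 + 0.21477 × 44.941 + 0.06141 × 46.009 + 0.33697 × 47.947 + 0.15592 × 49.987
= 10.1434 + 9.6520 + 2.8254 + 16.1567 + 7.7940 = 46.5715 amu

46.57 amu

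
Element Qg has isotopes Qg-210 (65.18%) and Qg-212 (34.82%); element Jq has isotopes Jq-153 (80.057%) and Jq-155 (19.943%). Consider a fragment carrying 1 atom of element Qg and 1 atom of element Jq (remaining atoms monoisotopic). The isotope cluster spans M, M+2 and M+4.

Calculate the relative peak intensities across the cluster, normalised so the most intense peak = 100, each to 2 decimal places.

100.00 : 78.33 : 13.31

Element Qg pattern (n=1): 0.6518 : 0.3482
Element Jq pattern (n=1): 0.80057 : 0.19943
Convolve the two distributions (both contribute in 2-u steps):
  M: 0.6518×0.80057 = 0.521812
  M+2: 0.6518×0.19943 + 0.3482×0.80057 = 0.408747
  M+4: 0.3482×0.19943 = 0.069442
Scale to base peak (0.521812) = 100: 100.00 : 78.33 : 13.31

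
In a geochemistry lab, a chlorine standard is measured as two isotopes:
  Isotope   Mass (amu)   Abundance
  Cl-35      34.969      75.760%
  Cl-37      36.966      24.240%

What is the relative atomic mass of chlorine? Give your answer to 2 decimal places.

Ar = Σ fᵢ·mᵢ = 0.75760 × 34.969 + 0.24240 × 36.966
= 26.4925 + 8.9606 = 35.4531 amu

35.45 amu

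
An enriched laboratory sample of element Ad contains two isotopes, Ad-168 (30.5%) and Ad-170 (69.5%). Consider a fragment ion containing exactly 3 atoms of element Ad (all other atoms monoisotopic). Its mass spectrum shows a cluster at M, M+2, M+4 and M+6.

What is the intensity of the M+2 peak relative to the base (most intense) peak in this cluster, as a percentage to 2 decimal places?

Term probabilities: M 0.0284, M+2 0.1940, M+4 0.4420, M+6 0.3357. Base peak = M+4.
P(M+4) = C(3,2) × 0.305^1 × 0.695^2 = 3 × 0.3050 × 0.483025 = 0.441968 (base)
P(M+2) = C(3,1) × 0.305^2 × 0.695^1 = 3 × 0.093025 × 0.6950 = 0.193957
Relative intensity = 0.193957 / 0.441968 × 100 = 43.88

43.88%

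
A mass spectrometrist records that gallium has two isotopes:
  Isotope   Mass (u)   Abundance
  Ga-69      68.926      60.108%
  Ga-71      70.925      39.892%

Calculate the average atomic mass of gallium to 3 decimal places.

69.723 u

Ar = Σ fᵢ·mᵢ = 0.60108 × 68.926 + 0.39892 × 70.925
= 41.4300 + 28.2934 = 69.7234 u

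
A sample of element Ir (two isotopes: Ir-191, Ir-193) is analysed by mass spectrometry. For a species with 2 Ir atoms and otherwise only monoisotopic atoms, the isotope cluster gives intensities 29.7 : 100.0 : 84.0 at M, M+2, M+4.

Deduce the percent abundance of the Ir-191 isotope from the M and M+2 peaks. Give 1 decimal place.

Write p for the Ir-191 fraction. I(M+2)/I(M) = [C(2,1)·p^1·(1−p)] / p^2 = 2·(1−p)/p = 100.0/29.7 = 3.3670
(1−p)/p = 3.3670/2 = 1.6835  ⇒  p = 1/(1 + 1.6835) = 0.3726
Ir-191: 37.3%, Ir-193: 62.7%.

37.3%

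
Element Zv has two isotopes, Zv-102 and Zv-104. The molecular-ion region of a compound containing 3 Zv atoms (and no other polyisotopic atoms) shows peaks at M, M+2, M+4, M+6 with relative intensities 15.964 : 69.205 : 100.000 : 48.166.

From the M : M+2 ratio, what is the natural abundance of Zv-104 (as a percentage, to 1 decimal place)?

Write p for the Zv-102 fraction. I(M+2)/I(M) = [C(3,1)·p^2·(1−p)] / p^3 = 3·(1−p)/p = 69.205/15.964 = 4.3351
(1−p)/p = 4.3351/3 = 1.4450  ⇒  p = 1/(1 + 1.4450) = 0.4090
Zv-102: 40.9%, Zv-104: 59.1%.

59.1%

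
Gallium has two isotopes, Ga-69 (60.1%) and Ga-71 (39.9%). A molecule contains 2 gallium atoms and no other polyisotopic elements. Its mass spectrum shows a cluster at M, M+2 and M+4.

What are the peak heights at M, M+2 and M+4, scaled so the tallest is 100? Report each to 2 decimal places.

The 2 Ga atoms are independent, so intensities follow the terms of (0.601 + 0.399)^2.
P(M) = 0.601^2 = 0.361201
P(M+2) = 2 × 0.601^1 × 0.399^1 = 0.479598
P(M+4) = 0.399^2 = 0.159201
The M+2 peak is largest (0.479598); scaling to 100 gives 75.31 : 100.00 : 33.19.

75.31 : 100.00 : 33.19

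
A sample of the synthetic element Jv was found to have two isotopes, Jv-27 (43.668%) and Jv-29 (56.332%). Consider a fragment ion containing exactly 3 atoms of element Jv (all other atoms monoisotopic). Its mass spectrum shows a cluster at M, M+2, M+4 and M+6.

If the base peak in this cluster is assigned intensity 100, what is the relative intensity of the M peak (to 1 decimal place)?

20.0

Binomial terms of (0.43668 + 0.56332)^3: M 0.0833, M+2 0.3223, M+4 0.4157, M+6 0.1788 → M+4 is the base peak.
P(M+4) = C(3,2) × 0.43668^1 × 0.56332^2 = 3 × 0.43668 × 0.31732942 = 0.415714 (base)
P(M) = C(3,0) × 0.43668^3 × 0.56332^0 = 1 × 0.08327026 × 1.0000 = 0.083270
Relative intensity = 0.083270 / 0.415714 × 100 = 20.0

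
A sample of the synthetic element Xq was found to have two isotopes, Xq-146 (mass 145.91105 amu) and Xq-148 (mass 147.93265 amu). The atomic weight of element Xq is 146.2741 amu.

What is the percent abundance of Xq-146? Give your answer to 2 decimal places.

82.04%

With x = fraction of Xq-146 (so Xq-148 is 1 − x):
145.91105·x + 147.93265·(1 − x) = 146.2741
(145.91105 − 147.93265)·x = 146.2741 − 147.93265
x = -1.65855 / -2.02160 = 0.82041 → 82.04% Xq-146, 17.96% Xq-148.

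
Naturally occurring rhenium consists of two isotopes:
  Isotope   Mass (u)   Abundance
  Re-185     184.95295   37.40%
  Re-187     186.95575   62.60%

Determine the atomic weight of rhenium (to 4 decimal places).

186.2067 u

Weight each isotope mass by its fractional abundance: 0.3740 × 184.95295 + 0.6260 × 186.95575
= 69.172403 + 117.034300 = 186.206703 u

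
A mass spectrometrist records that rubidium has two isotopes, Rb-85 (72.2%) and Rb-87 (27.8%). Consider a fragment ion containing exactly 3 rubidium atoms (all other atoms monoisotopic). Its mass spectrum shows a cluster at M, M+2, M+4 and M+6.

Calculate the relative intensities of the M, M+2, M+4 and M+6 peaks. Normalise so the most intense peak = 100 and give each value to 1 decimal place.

Each Rb atom is independently Rb-85 (p = 0.722) or Rb-87 (q = 0.278); the cluster is the binomial expansion (p + q)^3.
P(M) = 0.722^3 = 0.376367
P(M+2) = 3 × 0.722^2 × 0.278^1 = 0.434751
P(M+4) = 3 × 0.722^1 × 0.278^2 = 0.167397
P(M+6) = 0.278^3 = 0.021485
The M+2 peak is largest (0.434751); scaling to 100 gives 86.6 : 100.0 : 38.5 : 4.9.

86.6 : 100.0 : 38.5 : 4.9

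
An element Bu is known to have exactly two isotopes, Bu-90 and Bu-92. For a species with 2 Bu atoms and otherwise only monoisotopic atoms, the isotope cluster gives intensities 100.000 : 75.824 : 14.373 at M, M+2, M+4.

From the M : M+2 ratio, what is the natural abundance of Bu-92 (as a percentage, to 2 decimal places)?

27.49%

If p is the fraction of Bu that is Bu-90, then I(M+2)/I(M) = [C(2,1)·p^1·(1−p)] / p^2 = 2·(1−p)/p = 75.824/100.000 = 0.7582
(1−p)/p = 0.7582/2 = 0.3791  ⇒  p = 1/(1 + 0.3791) = 0.7251
Bu-90: 72.51%, Bu-92: 27.49%.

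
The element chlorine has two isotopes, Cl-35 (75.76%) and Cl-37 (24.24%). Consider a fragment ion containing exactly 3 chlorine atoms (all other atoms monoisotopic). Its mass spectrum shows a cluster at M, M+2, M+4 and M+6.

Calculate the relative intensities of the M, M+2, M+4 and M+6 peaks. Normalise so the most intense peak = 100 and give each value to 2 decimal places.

100.00 : 95.99 : 30.71 : 3.28

The 3 Cl atoms are independent, so intensities follow the terms of (0.7576 + 0.2424)^3.
P(M) = 0.7576^3 = 0.434830
P(M+2) = 3 × 0.7576^2 × 0.2424^1 = 0.417382
P(M+4) = 3 × 0.7576^1 × 0.2424^2 = 0.133545
P(M+6) = 0.2424^3 = 0.014243
The M peak is largest (0.434830); scaling to 100 gives 100.00 : 95.99 : 30.71 : 3.28.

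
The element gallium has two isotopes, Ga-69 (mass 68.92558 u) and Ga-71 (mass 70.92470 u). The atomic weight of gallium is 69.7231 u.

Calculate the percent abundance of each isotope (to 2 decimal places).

Ga-69: 60.11%, Ga-71: 39.89%

With x = fraction of Ga-69 (so Ga-71 is 1 − x):
68.92558·x + 70.92470·(1 − x) = 69.7231
(68.92558 − 70.92470)·x = 69.7231 − 70.92470
x = -1.20160 / -1.99912 = 0.60106 → 60.11% Ga-69, 39.89% Ga-71.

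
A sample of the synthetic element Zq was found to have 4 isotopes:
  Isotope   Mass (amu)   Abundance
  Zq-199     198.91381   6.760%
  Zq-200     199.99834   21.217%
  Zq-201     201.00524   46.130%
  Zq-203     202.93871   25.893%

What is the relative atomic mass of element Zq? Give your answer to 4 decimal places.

201.1509 amu

Weight each isotope mass by its fractional abundance: 0.06760 × 198.91381 + 0.21217 × 199.99834 + 0.46130 × 201.00524 + 0.25893 × 202.93871
= 13.446574 + 42.433648 + 92.723717 + 52.546920 = 201.150859 amu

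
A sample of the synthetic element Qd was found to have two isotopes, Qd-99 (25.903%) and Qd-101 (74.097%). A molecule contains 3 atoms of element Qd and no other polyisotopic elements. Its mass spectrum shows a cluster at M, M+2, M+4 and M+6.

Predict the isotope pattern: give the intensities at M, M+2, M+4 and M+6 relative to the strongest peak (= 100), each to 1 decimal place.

Each Qd atom is independently Qd-99 (p = 0.25903) or Qd-101 (q = 0.74097); the cluster is the binomial expansion (p + q)^3.
P(M) = 0.25903^3 = 0.017380
P(M+2) = 3 × 0.25903^2 × 0.74097^1 = 0.149150
P(M+4) = 3 × 0.25903^1 × 0.74097^2 = 0.426651
P(M+6) = 0.74097^3 = 0.406820
The M+4 peak is largest (0.426651); scaling to 100 gives 4.1 : 35.0 : 100.0 : 95.4.

4.1 : 35.0 : 100.0 : 95.4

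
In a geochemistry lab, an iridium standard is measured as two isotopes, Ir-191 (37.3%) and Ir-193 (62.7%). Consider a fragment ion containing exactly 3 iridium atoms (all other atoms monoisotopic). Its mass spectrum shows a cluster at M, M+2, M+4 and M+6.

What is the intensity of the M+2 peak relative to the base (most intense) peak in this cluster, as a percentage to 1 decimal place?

59.5%

(0.373 + 0.627)^3 gives M 0.0519, M+2 0.2617, M+4 0.4399, M+6 0.2465; the largest is M+4.
P(M+4) = C(3,2) × 0.373^1 × 0.627^2 = 3 × 0.3730 × 0.393129 = 0.439911 (base)
P(M+2) = C(3,1) × 0.373^2 × 0.627^1 = 3 × 0.139129 × 0.6270 = 0.261702
Relative intensity = 0.261702 / 0.439911 × 100 = 59.5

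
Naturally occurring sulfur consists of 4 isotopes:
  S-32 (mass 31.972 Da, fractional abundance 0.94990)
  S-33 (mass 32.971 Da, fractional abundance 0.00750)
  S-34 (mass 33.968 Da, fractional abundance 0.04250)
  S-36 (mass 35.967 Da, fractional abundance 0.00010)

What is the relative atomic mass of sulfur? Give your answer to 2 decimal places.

32.06 Da

Weight each isotope mass by its fractional abundance: 0.94990 × 31.972 + 0.00750 × 32.971 + 0.04250 × 33.968 + 0.00010 × 35.967
= 30.3702 + 0.2473 + 1.4436 + 0.0036 = 32.0647 Da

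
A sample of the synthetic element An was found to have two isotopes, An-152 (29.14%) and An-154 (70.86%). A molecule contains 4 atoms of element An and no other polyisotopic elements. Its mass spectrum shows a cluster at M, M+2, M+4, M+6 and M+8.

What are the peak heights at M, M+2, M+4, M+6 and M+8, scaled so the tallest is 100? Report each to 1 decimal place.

Each An atom is independently An-152 (p = 0.2914) or An-154 (q = 0.7086); the cluster is the binomial expansion (p + q)^4.
P(M) = 0.2914^4 = 0.007210
P(M+2) = 4 × 0.2914^3 × 0.7086^1 = 0.070134
P(M+4) = 6 × 0.2914^2 × 0.7086^2 = 0.255819
P(M+6) = 4 × 0.2914^1 × 0.7086^3 = 0.414718
P(M+8) = 0.7086^4 = 0.252118
The M+6 peak is largest (0.414718); scaling to 100 gives 1.7 : 16.9 : 61.7 : 100.0 : 60.8.

1.7 : 16.9 : 61.7 : 100.0 : 60.8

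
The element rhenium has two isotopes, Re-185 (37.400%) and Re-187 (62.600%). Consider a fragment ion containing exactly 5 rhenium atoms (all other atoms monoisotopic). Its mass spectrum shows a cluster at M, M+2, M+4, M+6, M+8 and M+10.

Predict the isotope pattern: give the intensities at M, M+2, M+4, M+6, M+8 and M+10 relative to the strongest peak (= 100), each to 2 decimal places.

2.13 : 17.85 : 59.74 : 100.00 : 83.69 : 28.02

Each Re atom is independently Re-185 (p = 0.37400) or Re-187 (q = 0.62600); the cluster is the binomial expansion (p + q)^5.
P(M) = 0.37400^5 = 0.007317
P(M+2) = 5 × 0.37400^4 × 0.62600^1 = 0.061239
P(M+4) = 10 × 0.37400^3 × 0.62600^2 = 0.205005
P(M+6) = 10 × 0.37400^2 × 0.62600^3 = 0.343136
P(M+8) = 5 × 0.37400^1 × 0.62600^4 = 0.287170
P(M+10) = 0.62600^5 = 0.096133
The M+6 peak is largest (0.343136); scaling to 100 gives 2.13 : 17.85 : 59.74 : 100.00 : 83.69 : 28.02.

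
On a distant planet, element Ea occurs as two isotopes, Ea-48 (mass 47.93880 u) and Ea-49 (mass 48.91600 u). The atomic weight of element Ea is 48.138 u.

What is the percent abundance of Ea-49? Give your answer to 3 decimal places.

Writing the weighted mean with unknown fraction x of Ea-48:
47.93880·x + 48.91600·(1 − x) = 48.138
(47.93880 − 48.91600)·x = 48.138 − 48.91600
x = -0.77800 / -0.97720 = 0.79615 → 79.615% Ea-48, 20.385% Ea-49.

20.385%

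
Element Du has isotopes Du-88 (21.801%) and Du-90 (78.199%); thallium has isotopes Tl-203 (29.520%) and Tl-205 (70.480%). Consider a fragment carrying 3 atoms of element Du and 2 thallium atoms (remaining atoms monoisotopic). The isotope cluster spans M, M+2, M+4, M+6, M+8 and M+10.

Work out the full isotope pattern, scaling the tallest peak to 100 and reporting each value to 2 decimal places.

Element Du pattern (n=3): 0.01036166 : 0.11150011 : 0.39994481 : 0.47819342
Thallium pattern (n=2): 0.08714304 : 0.41611392 : 0.49674304
Convolve the two distributions (both contribute in 2-u steps):
  M: 0.01036166×0.08714304 = 0.000903
  M+2: 0.01036166×0.41611392 + 0.11150011×0.08714304 = 0.014028
  M+4: 0.01036166×0.49674304 + 0.11150011×0.41611392 + 0.39994481×0.08714304 = 0.086396
  M+6: 0.11150011×0.49674304 + 0.39994481×0.41611392 + 0.47819342×0.08714304 = 0.263481
  M+8: 0.39994481×0.49674304 + 0.47819342×0.41611392 = 0.397653
  M+10: 0.47819342×0.49674304 = 0.237539
Scale to base peak (0.397653) = 100: 0.23 : 3.53 : 21.73 : 66.26 : 100.00 : 59.74

0.23 : 3.53 : 21.73 : 66.26 : 100.00 : 59.74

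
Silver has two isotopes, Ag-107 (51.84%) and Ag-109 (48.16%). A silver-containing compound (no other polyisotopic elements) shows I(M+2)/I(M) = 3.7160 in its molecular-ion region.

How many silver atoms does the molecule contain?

With n Ag atoms, P(M+2)/P(M) = C(n,1)·p^(n−1)q / p^n = n·q/p = n · 0.4816/0.5184.
n = 3.7160 × 0.5184/0.4816 = 4.00 ≈ 4

4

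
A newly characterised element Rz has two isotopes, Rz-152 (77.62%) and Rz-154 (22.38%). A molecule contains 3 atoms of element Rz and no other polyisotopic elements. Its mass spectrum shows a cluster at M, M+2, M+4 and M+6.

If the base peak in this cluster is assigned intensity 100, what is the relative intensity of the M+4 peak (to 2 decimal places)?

Term probabilities: M 0.4676, M+2 0.4045, M+4 0.1166, M+6 0.0112. Base peak = M.
P(M) = C(3,0) × 0.7762^3 × 0.2238^0 = 1 × 0.46764997 × 1.0000 = 0.467650 (base)
P(M+4) = C(3,2) × 0.7762^1 × 0.2238^2 = 3 × 0.7762 × 0.05008644 = 0.116631
Relative intensity = 0.116631 / 0.467650 × 100 = 24.94

24.94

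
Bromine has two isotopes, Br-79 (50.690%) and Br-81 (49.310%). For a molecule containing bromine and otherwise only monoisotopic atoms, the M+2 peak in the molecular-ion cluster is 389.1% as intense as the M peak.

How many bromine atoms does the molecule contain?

With n Br atoms, P(M+2)/P(M) = C(n,1)·p^(n−1)q / p^n = n·q/p = n · 0.49310/0.50690.
n = 3.891 × 0.50690/0.49310 = 4.00 ≈ 4

4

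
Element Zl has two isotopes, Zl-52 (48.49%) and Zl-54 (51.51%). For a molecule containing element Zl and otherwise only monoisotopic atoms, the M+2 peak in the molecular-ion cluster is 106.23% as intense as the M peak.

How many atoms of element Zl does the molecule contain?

For n independent Zl atoms, I(M+2)/I(M) = n · (abundance Zl-54) / (abundance Zl-52) = n · 0.5151/0.4849.
n = 1.0623 × 0.4849/0.5151 = 1.00 ≈ 1

1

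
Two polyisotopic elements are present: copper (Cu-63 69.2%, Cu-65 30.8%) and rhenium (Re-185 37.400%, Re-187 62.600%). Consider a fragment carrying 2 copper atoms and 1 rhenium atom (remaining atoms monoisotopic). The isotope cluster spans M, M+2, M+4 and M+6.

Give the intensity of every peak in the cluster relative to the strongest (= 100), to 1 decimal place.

Copper pattern (n=2): 0.478864 : 0.426272 : 0.094864
Rhenium pattern (n=1): 0.3740 : 0.6260
Convolve the two distributions (both contribute in 2-u steps):
  M: 0.478864×0.3740 = 0.179095
  M+2: 0.478864×0.6260 + 0.426272×0.3740 = 0.459195
  M+4: 0.426272×0.6260 + 0.094864×0.3740 = 0.302325
  M+6: 0.094864×0.6260 = 0.059385
Scale to base peak (0.459195) = 100: 39.0 : 100.0 : 65.8 : 12.9

39.0 : 100.0 : 65.8 : 12.9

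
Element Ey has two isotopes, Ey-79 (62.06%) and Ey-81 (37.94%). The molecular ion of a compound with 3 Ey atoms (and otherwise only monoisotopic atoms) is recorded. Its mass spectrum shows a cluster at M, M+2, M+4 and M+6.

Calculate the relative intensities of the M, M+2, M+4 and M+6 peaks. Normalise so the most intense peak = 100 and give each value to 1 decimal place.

54.5 : 100.0 : 61.1 : 12.5

The 3 Ey atoms are independent, so intensities follow the terms of (0.6206 + 0.3794)^3.
P(M) = 0.6206^3 = 0.239021
P(M+2) = 3 × 0.6206^2 × 0.3794^1 = 0.438371
P(M+4) = 3 × 0.6206^1 × 0.3794^2 = 0.267996
P(M+6) = 0.3794^3 = 0.054612
The M+2 peak is largest (0.438371); scaling to 100 gives 54.5 : 100.0 : 61.1 : 12.5.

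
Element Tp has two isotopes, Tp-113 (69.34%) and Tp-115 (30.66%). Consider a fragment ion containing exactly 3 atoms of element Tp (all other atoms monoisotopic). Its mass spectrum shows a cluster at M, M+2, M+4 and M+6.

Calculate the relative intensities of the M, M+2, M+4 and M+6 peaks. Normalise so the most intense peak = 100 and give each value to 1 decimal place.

75.4 : 100.0 : 44.2 : 6.5

Expanding (0.6934 + 0.3066)^3:
P(M) = 0.6934^3 = 0.333389
P(M+2) = 3 × 0.6934^2 × 0.3066^1 = 0.442243
P(M+4) = 3 × 0.6934^1 × 0.3066^2 = 0.195546
P(M+6) = 0.3066^3 = 0.028821
The M+2 peak is largest (0.442243); scaling to 100 gives 75.4 : 100.0 : 44.2 : 6.5.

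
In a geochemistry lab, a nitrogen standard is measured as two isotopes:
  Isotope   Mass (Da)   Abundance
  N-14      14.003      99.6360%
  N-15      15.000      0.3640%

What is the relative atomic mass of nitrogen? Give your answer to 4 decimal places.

14.0066 Da

The abundance-weighted mean is 0.996360 × 14.003 + 0.003640 × 15.000
= 13.95203 + 0.05460 = 14.00663 Da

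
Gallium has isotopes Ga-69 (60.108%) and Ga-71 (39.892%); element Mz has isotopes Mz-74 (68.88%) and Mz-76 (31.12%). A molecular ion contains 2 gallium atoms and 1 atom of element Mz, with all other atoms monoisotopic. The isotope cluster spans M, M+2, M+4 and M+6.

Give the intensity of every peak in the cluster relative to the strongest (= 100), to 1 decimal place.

Gallium pattern (n=2): 0.36129717 : 0.47956567 : 0.15913717
Element Mz pattern (n=1): 0.6888 : 0.3112
Convolve the two distributions (both contribute in 2-u steps):
  M: 0.36129717×0.6888 = 0.248861
  M+2: 0.36129717×0.3112 + 0.47956567×0.6888 = 0.442761
  M+4: 0.47956567×0.3112 + 0.15913717×0.6888 = 0.258855
  M+6: 0.15913717×0.3112 = 0.049523
Scale to base peak (0.442761) = 100: 56.2 : 100.0 : 58.5 : 11.2

56.2 : 100.0 : 58.5 : 11.2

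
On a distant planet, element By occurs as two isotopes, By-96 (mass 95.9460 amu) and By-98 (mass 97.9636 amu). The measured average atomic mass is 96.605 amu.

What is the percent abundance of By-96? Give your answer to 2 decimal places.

67.34%

Let x be the fractional abundance of By-96; then By-98 has abundance 1 − x.
95.9460·x + 97.9636·(1 − x) = 96.605
(95.9460 − 97.9636)·x = 96.605 − 97.9636
x = -1.3586 / -2.0176 = 0.67337 → 67.34% By-96, 32.66% By-98.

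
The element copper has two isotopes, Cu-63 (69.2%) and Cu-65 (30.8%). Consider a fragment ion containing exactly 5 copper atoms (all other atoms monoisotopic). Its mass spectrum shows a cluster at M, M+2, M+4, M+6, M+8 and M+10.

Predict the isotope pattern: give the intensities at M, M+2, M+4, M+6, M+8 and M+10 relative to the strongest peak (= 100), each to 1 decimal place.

44.9 : 100.0 : 89.0 : 39.6 : 8.8 : 0.8

Each Cu atom is independently Cu-63 (p = 0.692) or Cu-65 (q = 0.308); the cluster is the binomial expansion (p + q)^5.
P(M) = 0.692^5 = 0.158683
P(M+2) = 5 × 0.692^4 × 0.308^1 = 0.353139
P(M+4) = 10 × 0.692^3 × 0.308^2 = 0.314355
P(M+6) = 10 × 0.692^2 × 0.308^3 = 0.139915
P(M+8) = 5 × 0.692^1 × 0.308^4 = 0.031137
P(M+10) = 0.308^5 = 0.002772
The M+2 peak is largest (0.353139); scaling to 100 gives 44.9 : 100.0 : 89.0 : 39.6 : 8.8 : 0.8.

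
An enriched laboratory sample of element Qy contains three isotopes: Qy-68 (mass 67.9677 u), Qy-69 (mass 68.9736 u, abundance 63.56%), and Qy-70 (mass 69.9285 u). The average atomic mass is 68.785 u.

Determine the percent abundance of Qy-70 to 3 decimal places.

9.075%

Let x and y be the fractions of Qy-68 and Qy-70. Then x + y = 1 − 0.6356 = 0.3644 and 67.9677x + 69.9285y = 68.785 − 0.6356×68.9736 = 24.94537984.
Substituting: 67.9677x + 69.9285(0.3644 − x) = 24.94537984
(67.9677 − 69.9285)x = -0.53656556  ⇒  x = 0.27365, y = 0.09075
Qy-68: 27.365%, Qy-70: 9.075%.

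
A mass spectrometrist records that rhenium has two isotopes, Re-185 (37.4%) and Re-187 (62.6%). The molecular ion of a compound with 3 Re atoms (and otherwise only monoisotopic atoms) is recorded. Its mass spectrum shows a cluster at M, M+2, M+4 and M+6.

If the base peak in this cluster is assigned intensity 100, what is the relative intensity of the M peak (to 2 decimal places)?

11.90

Term probabilities: M 0.0523, M+2 0.2627, M+4 0.4397, M+6 0.2453. Base peak = M+4.
P(M+4) = C(3,2) × 0.374^1 × 0.626^2 = 3 × 0.3740 × 0.391876 = 0.439685 (base)
P(M) = C(3,0) × 0.374^3 × 0.626^0 = 1 × 0.05231362 × 1.0000 = 0.052314
Relative intensity = 0.052314 / 0.439685 × 100 = 11.90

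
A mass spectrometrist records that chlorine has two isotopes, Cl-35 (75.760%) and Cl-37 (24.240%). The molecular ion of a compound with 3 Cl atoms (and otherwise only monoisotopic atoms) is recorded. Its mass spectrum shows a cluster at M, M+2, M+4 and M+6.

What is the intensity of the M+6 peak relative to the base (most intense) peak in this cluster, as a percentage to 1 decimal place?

Binomial terms of (0.75760 + 0.24240)^3: M 0.4348, M+2 0.4174, M+4 0.1335, M+6 0.0142 → M is the base peak.
P(M) = C(3,0) × 0.75760^3 × 0.24240^0 = 1 × 0.4348304 × 1.0000 = 0.434830 (base)
P(M+6) = C(3,3) × 0.75760^0 × 0.24240^3 = 1 × 1.0000 × 0.01424288 = 0.014243
Relative intensity = 0.014243 / 0.434830 × 100 = 3.3

3.3%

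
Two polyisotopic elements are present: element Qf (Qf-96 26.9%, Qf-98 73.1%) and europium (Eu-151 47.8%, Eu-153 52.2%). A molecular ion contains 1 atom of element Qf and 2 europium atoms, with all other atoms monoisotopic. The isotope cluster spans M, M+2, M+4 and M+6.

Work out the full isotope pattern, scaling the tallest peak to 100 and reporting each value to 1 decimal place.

14.0 : 68.8 : 100.0 : 45.5

Element Qf pattern (n=1): 0.2690 : 0.7310
Europium pattern (n=2): 0.228484 : 0.499032 : 0.272484
Convolve the two distributions (both contribute in 2-u steps):
  M: 0.2690×0.228484 = 0.061462
  M+2: 0.2690×0.499032 + 0.7310×0.228484 = 0.301261
  M+4: 0.2690×0.272484 + 0.7310×0.499032 = 0.438091
  M+6: 0.7310×0.272484 = 0.199186
Scale to base peak (0.438091) = 100: 14.0 : 68.8 : 100.0 : 45.5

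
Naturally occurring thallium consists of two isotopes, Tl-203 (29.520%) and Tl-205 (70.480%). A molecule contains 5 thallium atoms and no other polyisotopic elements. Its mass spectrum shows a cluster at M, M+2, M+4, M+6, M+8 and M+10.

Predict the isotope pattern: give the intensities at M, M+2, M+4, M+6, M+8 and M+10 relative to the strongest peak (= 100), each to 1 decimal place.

0.6 : 7.3 : 35.1 : 83.8 : 100.0 : 47.8

The 5 Tl atoms are independent, so intensities follow the terms of (0.29520 + 0.70480)^5.
P(M) = 0.29520^5 = 0.002242
P(M+2) = 5 × 0.29520^4 × 0.70480^1 = 0.026761
P(M+4) = 10 × 0.29520^3 × 0.70480^2 = 0.127785
P(M+6) = 10 × 0.29520^2 × 0.70480^3 = 0.305092
P(M+8) = 5 × 0.29520^1 × 0.70480^4 = 0.364208
P(M+10) = 0.70480^5 = 0.173912
The M+8 peak is largest (0.364208); scaling to 100 gives 0.6 : 7.3 : 35.1 : 83.8 : 100.0 : 47.8.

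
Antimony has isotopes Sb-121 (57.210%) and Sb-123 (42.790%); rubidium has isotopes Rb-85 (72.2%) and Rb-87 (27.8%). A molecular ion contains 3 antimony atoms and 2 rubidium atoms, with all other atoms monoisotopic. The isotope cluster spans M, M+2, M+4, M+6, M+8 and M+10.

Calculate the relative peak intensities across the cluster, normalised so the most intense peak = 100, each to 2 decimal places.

28.13 : 84.79 : 100.00 : 57.49 : 16.07 : 1.75

Antimony pattern (n=3): 0.18724742 : 0.42015297 : 0.3142518 : 0.07834781
Rubidium pattern (n=2): 0.521284 : 0.401432 : 0.077284
Convolve the two distributions (both contribute in 2-u steps):
  M: 0.18724742×0.521284 = 0.097609
  M+2: 0.18724742×0.401432 + 0.42015297×0.521284 = 0.294186
  M+4: 0.18724742×0.077284 + 0.42015297×0.401432 + 0.3142518×0.521284 = 0.346949
  M+6: 0.42015297×0.077284 + 0.3142518×0.401432 + 0.07834781×0.521284 = 0.199463
  M+8: 0.3142518×0.077284 + 0.07834781×0.401432 = 0.055738
  M+10: 0.07834781×0.077284 = 0.006055
Scale to base peak (0.346949) = 100: 28.13 : 84.79 : 100.00 : 57.49 : 16.07 : 1.75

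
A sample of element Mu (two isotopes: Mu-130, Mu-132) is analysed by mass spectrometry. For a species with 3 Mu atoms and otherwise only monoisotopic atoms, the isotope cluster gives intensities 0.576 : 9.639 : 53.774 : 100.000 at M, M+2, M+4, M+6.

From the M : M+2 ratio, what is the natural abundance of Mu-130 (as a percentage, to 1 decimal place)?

If p is the fraction of Mu that is Mu-130, then I(M+2)/I(M) = [C(3,1)·p^2·(1−p)] / p^3 = 3·(1−p)/p = 9.639/0.576 = 16.7344
(1−p)/p = 16.7344/3 = 5.5781  ⇒  p = 1/(1 + 5.5781) = 0.1520
Mu-130: 15.2%, Mu-132: 84.8%.

15.2%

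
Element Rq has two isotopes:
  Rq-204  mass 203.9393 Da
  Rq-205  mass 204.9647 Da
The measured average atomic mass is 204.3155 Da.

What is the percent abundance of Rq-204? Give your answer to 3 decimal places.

63.312%

Let x be the fractional abundance of Rq-204; then Rq-205 has abundance 1 − x.
203.9393·x + 204.9647·(1 − x) = 204.3155
(203.9393 − 204.9647)·x = 204.3155 − 204.9647
x = -0.6492 / -1.0254 = 0.63312 → 63.312% Rq-204, 36.688% Rq-205.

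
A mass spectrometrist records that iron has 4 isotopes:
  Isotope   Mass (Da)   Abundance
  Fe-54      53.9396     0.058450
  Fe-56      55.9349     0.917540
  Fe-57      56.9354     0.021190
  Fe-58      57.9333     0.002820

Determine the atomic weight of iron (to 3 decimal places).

55.845 Da

The abundance-weighted mean is 0.058450 × 53.9396 + 0.917540 × 55.9349 + 0.021190 × 56.9354 + 0.002820 × 57.9333
= 3.15277 + 51.32251 + 1.20646 + 0.16337 = 55.84511 Da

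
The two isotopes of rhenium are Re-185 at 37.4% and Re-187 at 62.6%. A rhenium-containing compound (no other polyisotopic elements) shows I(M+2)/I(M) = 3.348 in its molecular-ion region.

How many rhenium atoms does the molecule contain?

For n independent Re atoms, I(M+2)/I(M) = n · (abundance Re-187) / (abundance Re-185) = n · 0.626/0.374.
n = 3.348 × 0.374/0.626 = 2.00 ≈ 2

2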